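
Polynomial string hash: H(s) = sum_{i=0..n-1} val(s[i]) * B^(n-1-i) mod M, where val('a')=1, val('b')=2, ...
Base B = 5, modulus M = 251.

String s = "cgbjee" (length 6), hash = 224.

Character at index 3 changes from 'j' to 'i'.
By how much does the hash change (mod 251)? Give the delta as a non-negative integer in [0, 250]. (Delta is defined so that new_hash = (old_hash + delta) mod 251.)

Delta formula: (val(new) - val(old)) * B^(n-1-k) mod M
  val('i') - val('j') = 9 - 10 = -1
  B^(n-1-k) = 5^2 mod 251 = 25
  Delta = -1 * 25 mod 251 = 226

Answer: 226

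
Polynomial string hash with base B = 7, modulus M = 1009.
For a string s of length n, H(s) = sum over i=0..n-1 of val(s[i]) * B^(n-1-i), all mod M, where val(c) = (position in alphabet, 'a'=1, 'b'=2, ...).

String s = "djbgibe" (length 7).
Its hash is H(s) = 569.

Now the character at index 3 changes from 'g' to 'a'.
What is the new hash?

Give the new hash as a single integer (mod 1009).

val('g') = 7, val('a') = 1
Position k = 3, exponent = n-1-k = 3
B^3 mod M = 7^3 mod 1009 = 343
Delta = (1 - 7) * 343 mod 1009 = 969
New hash = (569 + 969) mod 1009 = 529

Answer: 529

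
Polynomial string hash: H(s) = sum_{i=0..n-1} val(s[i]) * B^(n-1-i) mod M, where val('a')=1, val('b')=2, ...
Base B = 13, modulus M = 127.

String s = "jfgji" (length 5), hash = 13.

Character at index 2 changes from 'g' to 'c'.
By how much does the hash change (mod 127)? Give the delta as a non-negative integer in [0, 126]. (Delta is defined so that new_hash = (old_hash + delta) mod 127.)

Delta formula: (val(new) - val(old)) * B^(n-1-k) mod M
  val('c') - val('g') = 3 - 7 = -4
  B^(n-1-k) = 13^2 mod 127 = 42
  Delta = -4 * 42 mod 127 = 86

Answer: 86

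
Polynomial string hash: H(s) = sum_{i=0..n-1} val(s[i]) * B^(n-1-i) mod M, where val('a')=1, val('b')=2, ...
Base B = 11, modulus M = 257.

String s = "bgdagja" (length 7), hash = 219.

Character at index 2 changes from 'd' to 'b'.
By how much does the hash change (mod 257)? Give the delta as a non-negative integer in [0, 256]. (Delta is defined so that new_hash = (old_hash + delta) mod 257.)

Delta formula: (val(new) - val(old)) * B^(n-1-k) mod M
  val('b') - val('d') = 2 - 4 = -2
  B^(n-1-k) = 11^4 mod 257 = 249
  Delta = -2 * 249 mod 257 = 16

Answer: 16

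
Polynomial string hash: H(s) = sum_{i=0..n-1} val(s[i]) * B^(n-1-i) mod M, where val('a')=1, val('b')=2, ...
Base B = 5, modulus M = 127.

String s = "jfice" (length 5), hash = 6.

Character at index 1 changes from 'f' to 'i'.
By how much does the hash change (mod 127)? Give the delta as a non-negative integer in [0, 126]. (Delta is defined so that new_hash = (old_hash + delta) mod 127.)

Answer: 121

Derivation:
Delta formula: (val(new) - val(old)) * B^(n-1-k) mod M
  val('i') - val('f') = 9 - 6 = 3
  B^(n-1-k) = 5^3 mod 127 = 125
  Delta = 3 * 125 mod 127 = 121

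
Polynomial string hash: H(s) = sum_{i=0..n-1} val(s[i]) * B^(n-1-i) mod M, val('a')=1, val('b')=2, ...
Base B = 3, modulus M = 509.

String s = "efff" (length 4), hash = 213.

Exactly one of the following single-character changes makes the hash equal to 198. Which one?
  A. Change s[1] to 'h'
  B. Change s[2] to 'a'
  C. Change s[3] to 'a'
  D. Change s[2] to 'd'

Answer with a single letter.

Answer: B

Derivation:
Option A: s[1]='f'->'h', delta=(8-6)*3^2 mod 509 = 18, hash=213+18 mod 509 = 231
Option B: s[2]='f'->'a', delta=(1-6)*3^1 mod 509 = 494, hash=213+494 mod 509 = 198 <-- target
Option C: s[3]='f'->'a', delta=(1-6)*3^0 mod 509 = 504, hash=213+504 mod 509 = 208
Option D: s[2]='f'->'d', delta=(4-6)*3^1 mod 509 = 503, hash=213+503 mod 509 = 207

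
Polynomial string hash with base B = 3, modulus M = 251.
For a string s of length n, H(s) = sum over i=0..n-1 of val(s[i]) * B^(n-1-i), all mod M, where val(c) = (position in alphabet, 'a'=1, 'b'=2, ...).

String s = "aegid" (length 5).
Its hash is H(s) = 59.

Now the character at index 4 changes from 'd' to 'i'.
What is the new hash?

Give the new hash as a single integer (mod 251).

Answer: 64

Derivation:
val('d') = 4, val('i') = 9
Position k = 4, exponent = n-1-k = 0
B^0 mod M = 3^0 mod 251 = 1
Delta = (9 - 4) * 1 mod 251 = 5
New hash = (59 + 5) mod 251 = 64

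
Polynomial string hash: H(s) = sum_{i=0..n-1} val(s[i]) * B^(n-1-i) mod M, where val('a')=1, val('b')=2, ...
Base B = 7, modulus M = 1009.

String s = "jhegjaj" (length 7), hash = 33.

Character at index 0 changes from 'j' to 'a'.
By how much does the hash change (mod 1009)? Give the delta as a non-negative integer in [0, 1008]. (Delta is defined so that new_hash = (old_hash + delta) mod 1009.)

Answer: 609

Derivation:
Delta formula: (val(new) - val(old)) * B^(n-1-k) mod M
  val('a') - val('j') = 1 - 10 = -9
  B^(n-1-k) = 7^6 mod 1009 = 605
  Delta = -9 * 605 mod 1009 = 609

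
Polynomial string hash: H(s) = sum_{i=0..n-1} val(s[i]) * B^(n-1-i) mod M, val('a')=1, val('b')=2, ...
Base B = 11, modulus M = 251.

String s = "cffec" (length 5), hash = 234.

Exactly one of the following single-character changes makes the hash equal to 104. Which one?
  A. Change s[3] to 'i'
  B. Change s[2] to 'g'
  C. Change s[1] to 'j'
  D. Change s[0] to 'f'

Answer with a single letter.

Answer: B

Derivation:
Option A: s[3]='e'->'i', delta=(9-5)*11^1 mod 251 = 44, hash=234+44 mod 251 = 27
Option B: s[2]='f'->'g', delta=(7-6)*11^2 mod 251 = 121, hash=234+121 mod 251 = 104 <-- target
Option C: s[1]='f'->'j', delta=(10-6)*11^3 mod 251 = 53, hash=234+53 mod 251 = 36
Option D: s[0]='c'->'f', delta=(6-3)*11^4 mod 251 = 249, hash=234+249 mod 251 = 232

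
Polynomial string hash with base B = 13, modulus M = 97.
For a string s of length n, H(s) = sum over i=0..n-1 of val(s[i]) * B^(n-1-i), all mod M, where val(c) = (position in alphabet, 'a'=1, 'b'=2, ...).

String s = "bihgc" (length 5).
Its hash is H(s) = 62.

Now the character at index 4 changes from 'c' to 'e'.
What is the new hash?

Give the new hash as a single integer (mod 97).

val('c') = 3, val('e') = 5
Position k = 4, exponent = n-1-k = 0
B^0 mod M = 13^0 mod 97 = 1
Delta = (5 - 3) * 1 mod 97 = 2
New hash = (62 + 2) mod 97 = 64

Answer: 64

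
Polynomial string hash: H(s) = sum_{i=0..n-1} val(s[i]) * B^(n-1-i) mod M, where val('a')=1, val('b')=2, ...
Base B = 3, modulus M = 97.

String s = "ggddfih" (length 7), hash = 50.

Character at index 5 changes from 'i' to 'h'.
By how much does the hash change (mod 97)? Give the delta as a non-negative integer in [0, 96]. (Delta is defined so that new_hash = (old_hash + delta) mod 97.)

Answer: 94

Derivation:
Delta formula: (val(new) - val(old)) * B^(n-1-k) mod M
  val('h') - val('i') = 8 - 9 = -1
  B^(n-1-k) = 3^1 mod 97 = 3
  Delta = -1 * 3 mod 97 = 94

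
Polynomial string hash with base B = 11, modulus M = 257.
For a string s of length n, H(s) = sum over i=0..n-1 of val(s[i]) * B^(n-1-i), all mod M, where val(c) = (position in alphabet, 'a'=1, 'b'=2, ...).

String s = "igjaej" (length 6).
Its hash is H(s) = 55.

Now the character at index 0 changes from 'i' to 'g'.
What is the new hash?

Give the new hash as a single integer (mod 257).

Answer: 231

Derivation:
val('i') = 9, val('g') = 7
Position k = 0, exponent = n-1-k = 5
B^5 mod M = 11^5 mod 257 = 169
Delta = (7 - 9) * 169 mod 257 = 176
New hash = (55 + 176) mod 257 = 231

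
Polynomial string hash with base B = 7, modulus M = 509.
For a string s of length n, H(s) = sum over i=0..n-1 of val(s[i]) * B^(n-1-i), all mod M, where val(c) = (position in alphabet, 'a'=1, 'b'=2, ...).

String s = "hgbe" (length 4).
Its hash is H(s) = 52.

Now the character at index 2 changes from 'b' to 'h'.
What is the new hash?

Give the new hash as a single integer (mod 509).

val('b') = 2, val('h') = 8
Position k = 2, exponent = n-1-k = 1
B^1 mod M = 7^1 mod 509 = 7
Delta = (8 - 2) * 7 mod 509 = 42
New hash = (52 + 42) mod 509 = 94

Answer: 94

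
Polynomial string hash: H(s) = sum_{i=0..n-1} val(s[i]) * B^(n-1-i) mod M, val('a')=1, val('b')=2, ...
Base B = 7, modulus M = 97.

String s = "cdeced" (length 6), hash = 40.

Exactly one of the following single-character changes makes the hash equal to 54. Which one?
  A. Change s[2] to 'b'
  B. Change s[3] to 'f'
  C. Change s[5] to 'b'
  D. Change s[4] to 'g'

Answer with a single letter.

Answer: D

Derivation:
Option A: s[2]='e'->'b', delta=(2-5)*7^3 mod 97 = 38, hash=40+38 mod 97 = 78
Option B: s[3]='c'->'f', delta=(6-3)*7^2 mod 97 = 50, hash=40+50 mod 97 = 90
Option C: s[5]='d'->'b', delta=(2-4)*7^0 mod 97 = 95, hash=40+95 mod 97 = 38
Option D: s[4]='e'->'g', delta=(7-5)*7^1 mod 97 = 14, hash=40+14 mod 97 = 54 <-- target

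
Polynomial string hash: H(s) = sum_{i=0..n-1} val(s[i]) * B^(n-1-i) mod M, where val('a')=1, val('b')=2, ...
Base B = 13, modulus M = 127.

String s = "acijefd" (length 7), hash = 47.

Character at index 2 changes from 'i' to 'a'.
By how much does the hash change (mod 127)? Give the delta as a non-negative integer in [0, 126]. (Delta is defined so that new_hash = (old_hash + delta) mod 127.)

Delta formula: (val(new) - val(old)) * B^(n-1-k) mod M
  val('a') - val('i') = 1 - 9 = -8
  B^(n-1-k) = 13^4 mod 127 = 113
  Delta = -8 * 113 mod 127 = 112

Answer: 112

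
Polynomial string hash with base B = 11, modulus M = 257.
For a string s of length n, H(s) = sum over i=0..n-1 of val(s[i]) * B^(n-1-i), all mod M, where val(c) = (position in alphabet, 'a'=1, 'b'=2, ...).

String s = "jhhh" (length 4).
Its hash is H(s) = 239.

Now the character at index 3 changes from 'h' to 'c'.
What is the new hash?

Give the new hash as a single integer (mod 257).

Answer: 234

Derivation:
val('h') = 8, val('c') = 3
Position k = 3, exponent = n-1-k = 0
B^0 mod M = 11^0 mod 257 = 1
Delta = (3 - 8) * 1 mod 257 = 252
New hash = (239 + 252) mod 257 = 234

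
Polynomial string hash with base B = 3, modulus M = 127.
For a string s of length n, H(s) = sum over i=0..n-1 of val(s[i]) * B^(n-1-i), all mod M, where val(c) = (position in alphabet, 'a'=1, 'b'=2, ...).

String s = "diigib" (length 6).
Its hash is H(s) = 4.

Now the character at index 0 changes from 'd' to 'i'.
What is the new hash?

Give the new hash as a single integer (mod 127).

Answer: 76

Derivation:
val('d') = 4, val('i') = 9
Position k = 0, exponent = n-1-k = 5
B^5 mod M = 3^5 mod 127 = 116
Delta = (9 - 4) * 116 mod 127 = 72
New hash = (4 + 72) mod 127 = 76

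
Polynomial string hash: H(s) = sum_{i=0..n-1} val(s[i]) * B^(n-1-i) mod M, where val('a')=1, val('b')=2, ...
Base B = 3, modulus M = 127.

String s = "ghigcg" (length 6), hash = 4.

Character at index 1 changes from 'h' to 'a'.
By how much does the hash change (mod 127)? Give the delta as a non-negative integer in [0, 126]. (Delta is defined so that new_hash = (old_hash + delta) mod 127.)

Answer: 68

Derivation:
Delta formula: (val(new) - val(old)) * B^(n-1-k) mod M
  val('a') - val('h') = 1 - 8 = -7
  B^(n-1-k) = 3^4 mod 127 = 81
  Delta = -7 * 81 mod 127 = 68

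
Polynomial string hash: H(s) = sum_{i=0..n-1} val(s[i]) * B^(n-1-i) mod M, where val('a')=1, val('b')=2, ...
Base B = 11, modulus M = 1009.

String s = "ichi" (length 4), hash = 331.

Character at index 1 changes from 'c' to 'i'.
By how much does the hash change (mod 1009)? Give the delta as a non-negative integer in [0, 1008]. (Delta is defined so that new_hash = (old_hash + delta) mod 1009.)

Answer: 726

Derivation:
Delta formula: (val(new) - val(old)) * B^(n-1-k) mod M
  val('i') - val('c') = 9 - 3 = 6
  B^(n-1-k) = 11^2 mod 1009 = 121
  Delta = 6 * 121 mod 1009 = 726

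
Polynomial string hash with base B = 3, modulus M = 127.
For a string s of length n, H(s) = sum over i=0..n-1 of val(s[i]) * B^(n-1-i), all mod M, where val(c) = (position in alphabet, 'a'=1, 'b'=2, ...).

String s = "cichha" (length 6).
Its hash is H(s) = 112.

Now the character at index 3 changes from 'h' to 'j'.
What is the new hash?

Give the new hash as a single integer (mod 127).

Answer: 3

Derivation:
val('h') = 8, val('j') = 10
Position k = 3, exponent = n-1-k = 2
B^2 mod M = 3^2 mod 127 = 9
Delta = (10 - 8) * 9 mod 127 = 18
New hash = (112 + 18) mod 127 = 3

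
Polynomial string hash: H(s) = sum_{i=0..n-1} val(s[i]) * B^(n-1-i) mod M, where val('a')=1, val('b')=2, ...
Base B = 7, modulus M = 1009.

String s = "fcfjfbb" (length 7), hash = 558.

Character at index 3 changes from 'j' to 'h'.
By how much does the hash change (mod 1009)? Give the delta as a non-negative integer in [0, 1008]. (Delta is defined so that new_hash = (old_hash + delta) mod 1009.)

Answer: 323

Derivation:
Delta formula: (val(new) - val(old)) * B^(n-1-k) mod M
  val('h') - val('j') = 8 - 10 = -2
  B^(n-1-k) = 7^3 mod 1009 = 343
  Delta = -2 * 343 mod 1009 = 323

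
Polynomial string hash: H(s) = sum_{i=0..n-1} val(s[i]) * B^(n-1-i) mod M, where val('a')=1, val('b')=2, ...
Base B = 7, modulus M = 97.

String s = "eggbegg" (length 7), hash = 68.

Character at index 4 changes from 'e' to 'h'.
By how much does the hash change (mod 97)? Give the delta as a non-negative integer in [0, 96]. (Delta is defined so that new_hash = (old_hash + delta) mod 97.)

Answer: 50

Derivation:
Delta formula: (val(new) - val(old)) * B^(n-1-k) mod M
  val('h') - val('e') = 8 - 5 = 3
  B^(n-1-k) = 7^2 mod 97 = 49
  Delta = 3 * 49 mod 97 = 50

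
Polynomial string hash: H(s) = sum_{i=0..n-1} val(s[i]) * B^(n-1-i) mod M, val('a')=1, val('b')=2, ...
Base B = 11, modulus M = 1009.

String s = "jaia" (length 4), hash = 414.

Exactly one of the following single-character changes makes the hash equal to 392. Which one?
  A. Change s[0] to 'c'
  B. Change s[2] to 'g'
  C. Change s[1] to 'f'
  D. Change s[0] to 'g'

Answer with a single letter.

Answer: B

Derivation:
Option A: s[0]='j'->'c', delta=(3-10)*11^3 mod 1009 = 773, hash=414+773 mod 1009 = 178
Option B: s[2]='i'->'g', delta=(7-9)*11^1 mod 1009 = 987, hash=414+987 mod 1009 = 392 <-- target
Option C: s[1]='a'->'f', delta=(6-1)*11^2 mod 1009 = 605, hash=414+605 mod 1009 = 10
Option D: s[0]='j'->'g', delta=(7-10)*11^3 mod 1009 = 43, hash=414+43 mod 1009 = 457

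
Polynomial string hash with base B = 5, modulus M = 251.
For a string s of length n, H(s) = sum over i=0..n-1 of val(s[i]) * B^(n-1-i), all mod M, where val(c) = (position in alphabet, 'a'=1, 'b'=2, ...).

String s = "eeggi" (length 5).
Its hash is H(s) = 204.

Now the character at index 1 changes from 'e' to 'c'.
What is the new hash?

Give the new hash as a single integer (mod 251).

val('e') = 5, val('c') = 3
Position k = 1, exponent = n-1-k = 3
B^3 mod M = 5^3 mod 251 = 125
Delta = (3 - 5) * 125 mod 251 = 1
New hash = (204 + 1) mod 251 = 205

Answer: 205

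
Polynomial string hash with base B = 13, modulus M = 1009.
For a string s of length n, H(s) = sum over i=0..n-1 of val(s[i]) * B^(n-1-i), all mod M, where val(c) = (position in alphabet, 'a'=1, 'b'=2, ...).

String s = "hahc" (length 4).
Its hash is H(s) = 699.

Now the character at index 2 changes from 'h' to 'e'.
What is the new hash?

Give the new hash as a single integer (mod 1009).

val('h') = 8, val('e') = 5
Position k = 2, exponent = n-1-k = 1
B^1 mod M = 13^1 mod 1009 = 13
Delta = (5 - 8) * 13 mod 1009 = 970
New hash = (699 + 970) mod 1009 = 660

Answer: 660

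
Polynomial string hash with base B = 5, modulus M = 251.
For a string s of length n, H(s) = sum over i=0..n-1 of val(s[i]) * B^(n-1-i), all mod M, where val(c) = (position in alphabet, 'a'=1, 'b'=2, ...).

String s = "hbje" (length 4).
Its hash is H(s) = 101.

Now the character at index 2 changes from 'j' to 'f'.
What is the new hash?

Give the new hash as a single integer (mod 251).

val('j') = 10, val('f') = 6
Position k = 2, exponent = n-1-k = 1
B^1 mod M = 5^1 mod 251 = 5
Delta = (6 - 10) * 5 mod 251 = 231
New hash = (101 + 231) mod 251 = 81

Answer: 81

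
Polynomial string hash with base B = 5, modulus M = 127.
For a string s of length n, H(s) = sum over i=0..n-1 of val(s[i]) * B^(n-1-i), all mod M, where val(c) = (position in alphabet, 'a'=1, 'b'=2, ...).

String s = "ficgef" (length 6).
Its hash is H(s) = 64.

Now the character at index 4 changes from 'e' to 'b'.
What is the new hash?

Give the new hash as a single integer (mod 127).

Answer: 49

Derivation:
val('e') = 5, val('b') = 2
Position k = 4, exponent = n-1-k = 1
B^1 mod M = 5^1 mod 127 = 5
Delta = (2 - 5) * 5 mod 127 = 112
New hash = (64 + 112) mod 127 = 49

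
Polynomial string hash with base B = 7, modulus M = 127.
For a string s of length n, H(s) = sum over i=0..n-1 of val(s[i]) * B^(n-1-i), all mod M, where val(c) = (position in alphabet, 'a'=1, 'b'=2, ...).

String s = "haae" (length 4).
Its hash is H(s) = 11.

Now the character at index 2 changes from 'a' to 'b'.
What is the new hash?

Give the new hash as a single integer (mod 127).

val('a') = 1, val('b') = 2
Position k = 2, exponent = n-1-k = 1
B^1 mod M = 7^1 mod 127 = 7
Delta = (2 - 1) * 7 mod 127 = 7
New hash = (11 + 7) mod 127 = 18

Answer: 18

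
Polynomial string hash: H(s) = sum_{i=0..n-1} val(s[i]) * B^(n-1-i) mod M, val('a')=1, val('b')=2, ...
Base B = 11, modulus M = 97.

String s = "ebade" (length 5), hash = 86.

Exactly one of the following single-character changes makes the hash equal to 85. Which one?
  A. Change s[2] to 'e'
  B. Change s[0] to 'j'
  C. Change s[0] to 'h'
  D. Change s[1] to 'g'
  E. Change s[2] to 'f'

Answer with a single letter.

Option A: s[2]='a'->'e', delta=(5-1)*11^2 mod 97 = 96, hash=86+96 mod 97 = 85 <-- target
Option B: s[0]='e'->'j', delta=(10-5)*11^4 mod 97 = 67, hash=86+67 mod 97 = 56
Option C: s[0]='e'->'h', delta=(8-5)*11^4 mod 97 = 79, hash=86+79 mod 97 = 68
Option D: s[1]='b'->'g', delta=(7-2)*11^3 mod 97 = 59, hash=86+59 mod 97 = 48
Option E: s[2]='a'->'f', delta=(6-1)*11^2 mod 97 = 23, hash=86+23 mod 97 = 12

Answer: A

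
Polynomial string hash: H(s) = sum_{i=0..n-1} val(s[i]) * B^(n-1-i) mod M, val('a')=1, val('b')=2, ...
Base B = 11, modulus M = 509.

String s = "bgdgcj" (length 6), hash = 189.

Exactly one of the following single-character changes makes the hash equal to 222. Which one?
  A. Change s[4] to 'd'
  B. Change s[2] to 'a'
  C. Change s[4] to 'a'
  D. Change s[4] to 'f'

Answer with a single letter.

Answer: D

Derivation:
Option A: s[4]='c'->'d', delta=(4-3)*11^1 mod 509 = 11, hash=189+11 mod 509 = 200
Option B: s[2]='d'->'a', delta=(1-4)*11^3 mod 509 = 79, hash=189+79 mod 509 = 268
Option C: s[4]='c'->'a', delta=(1-3)*11^1 mod 509 = 487, hash=189+487 mod 509 = 167
Option D: s[4]='c'->'f', delta=(6-3)*11^1 mod 509 = 33, hash=189+33 mod 509 = 222 <-- target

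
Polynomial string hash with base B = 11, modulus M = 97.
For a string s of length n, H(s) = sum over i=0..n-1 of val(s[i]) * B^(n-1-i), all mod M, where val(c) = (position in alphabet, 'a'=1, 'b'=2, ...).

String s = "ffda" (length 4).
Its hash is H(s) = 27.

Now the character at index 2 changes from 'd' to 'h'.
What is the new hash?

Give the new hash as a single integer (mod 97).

Answer: 71

Derivation:
val('d') = 4, val('h') = 8
Position k = 2, exponent = n-1-k = 1
B^1 mod M = 11^1 mod 97 = 11
Delta = (8 - 4) * 11 mod 97 = 44
New hash = (27 + 44) mod 97 = 71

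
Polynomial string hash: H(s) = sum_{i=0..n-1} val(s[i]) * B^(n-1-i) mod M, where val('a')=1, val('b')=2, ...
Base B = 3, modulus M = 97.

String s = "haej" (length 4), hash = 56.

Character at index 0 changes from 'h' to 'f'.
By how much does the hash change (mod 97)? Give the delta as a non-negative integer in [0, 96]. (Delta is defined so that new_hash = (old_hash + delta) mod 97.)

Answer: 43

Derivation:
Delta formula: (val(new) - val(old)) * B^(n-1-k) mod M
  val('f') - val('h') = 6 - 8 = -2
  B^(n-1-k) = 3^3 mod 97 = 27
  Delta = -2 * 27 mod 97 = 43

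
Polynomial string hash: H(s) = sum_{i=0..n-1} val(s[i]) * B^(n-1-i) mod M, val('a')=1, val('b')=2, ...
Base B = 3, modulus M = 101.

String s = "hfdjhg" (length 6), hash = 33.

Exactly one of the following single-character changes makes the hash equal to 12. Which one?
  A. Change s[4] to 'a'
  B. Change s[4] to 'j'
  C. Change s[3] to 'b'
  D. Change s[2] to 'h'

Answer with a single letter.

Option A: s[4]='h'->'a', delta=(1-8)*3^1 mod 101 = 80, hash=33+80 mod 101 = 12 <-- target
Option B: s[4]='h'->'j', delta=(10-8)*3^1 mod 101 = 6, hash=33+6 mod 101 = 39
Option C: s[3]='j'->'b', delta=(2-10)*3^2 mod 101 = 29, hash=33+29 mod 101 = 62
Option D: s[2]='d'->'h', delta=(8-4)*3^3 mod 101 = 7, hash=33+7 mod 101 = 40

Answer: A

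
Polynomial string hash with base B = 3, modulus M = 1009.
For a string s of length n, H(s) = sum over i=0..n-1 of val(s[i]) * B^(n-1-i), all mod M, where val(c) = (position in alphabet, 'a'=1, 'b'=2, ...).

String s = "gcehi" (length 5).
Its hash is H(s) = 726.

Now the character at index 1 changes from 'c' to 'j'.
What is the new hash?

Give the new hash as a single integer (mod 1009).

Answer: 915

Derivation:
val('c') = 3, val('j') = 10
Position k = 1, exponent = n-1-k = 3
B^3 mod M = 3^3 mod 1009 = 27
Delta = (10 - 3) * 27 mod 1009 = 189
New hash = (726 + 189) mod 1009 = 915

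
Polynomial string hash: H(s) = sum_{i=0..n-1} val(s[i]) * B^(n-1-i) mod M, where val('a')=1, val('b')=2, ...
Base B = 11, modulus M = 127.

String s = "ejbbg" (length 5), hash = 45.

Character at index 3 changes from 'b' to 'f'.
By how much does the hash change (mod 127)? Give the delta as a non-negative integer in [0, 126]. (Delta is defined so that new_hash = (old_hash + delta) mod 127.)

Delta formula: (val(new) - val(old)) * B^(n-1-k) mod M
  val('f') - val('b') = 6 - 2 = 4
  B^(n-1-k) = 11^1 mod 127 = 11
  Delta = 4 * 11 mod 127 = 44

Answer: 44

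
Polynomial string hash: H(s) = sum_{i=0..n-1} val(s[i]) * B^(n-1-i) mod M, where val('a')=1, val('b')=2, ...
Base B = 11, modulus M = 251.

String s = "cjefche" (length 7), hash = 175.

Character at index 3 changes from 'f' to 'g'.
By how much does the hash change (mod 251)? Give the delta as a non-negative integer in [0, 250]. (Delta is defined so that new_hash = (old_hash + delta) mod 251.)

Answer: 76

Derivation:
Delta formula: (val(new) - val(old)) * B^(n-1-k) mod M
  val('g') - val('f') = 7 - 6 = 1
  B^(n-1-k) = 11^3 mod 251 = 76
  Delta = 1 * 76 mod 251 = 76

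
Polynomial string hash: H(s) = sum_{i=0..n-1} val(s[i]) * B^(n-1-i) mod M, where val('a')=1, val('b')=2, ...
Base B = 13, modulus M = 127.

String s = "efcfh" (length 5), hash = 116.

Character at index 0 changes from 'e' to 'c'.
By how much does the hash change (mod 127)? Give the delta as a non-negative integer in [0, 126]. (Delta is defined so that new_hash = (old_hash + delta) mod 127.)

Answer: 28

Derivation:
Delta formula: (val(new) - val(old)) * B^(n-1-k) mod M
  val('c') - val('e') = 3 - 5 = -2
  B^(n-1-k) = 13^4 mod 127 = 113
  Delta = -2 * 113 mod 127 = 28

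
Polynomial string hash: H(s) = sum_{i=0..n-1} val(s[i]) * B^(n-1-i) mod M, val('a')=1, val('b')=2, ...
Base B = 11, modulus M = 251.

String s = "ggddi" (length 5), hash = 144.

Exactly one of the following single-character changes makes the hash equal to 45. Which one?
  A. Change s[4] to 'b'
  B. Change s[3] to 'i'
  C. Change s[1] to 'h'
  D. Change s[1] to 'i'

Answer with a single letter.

Option A: s[4]='i'->'b', delta=(2-9)*11^0 mod 251 = 244, hash=144+244 mod 251 = 137
Option B: s[3]='d'->'i', delta=(9-4)*11^1 mod 251 = 55, hash=144+55 mod 251 = 199
Option C: s[1]='g'->'h', delta=(8-7)*11^3 mod 251 = 76, hash=144+76 mod 251 = 220
Option D: s[1]='g'->'i', delta=(9-7)*11^3 mod 251 = 152, hash=144+152 mod 251 = 45 <-- target

Answer: D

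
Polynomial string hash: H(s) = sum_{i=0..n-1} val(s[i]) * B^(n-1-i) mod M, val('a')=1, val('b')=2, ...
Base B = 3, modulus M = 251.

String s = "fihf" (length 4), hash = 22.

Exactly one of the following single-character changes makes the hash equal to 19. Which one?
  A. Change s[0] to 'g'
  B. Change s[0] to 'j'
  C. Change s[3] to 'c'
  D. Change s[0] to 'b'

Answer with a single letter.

Answer: C

Derivation:
Option A: s[0]='f'->'g', delta=(7-6)*3^3 mod 251 = 27, hash=22+27 mod 251 = 49
Option B: s[0]='f'->'j', delta=(10-6)*3^3 mod 251 = 108, hash=22+108 mod 251 = 130
Option C: s[3]='f'->'c', delta=(3-6)*3^0 mod 251 = 248, hash=22+248 mod 251 = 19 <-- target
Option D: s[0]='f'->'b', delta=(2-6)*3^3 mod 251 = 143, hash=22+143 mod 251 = 165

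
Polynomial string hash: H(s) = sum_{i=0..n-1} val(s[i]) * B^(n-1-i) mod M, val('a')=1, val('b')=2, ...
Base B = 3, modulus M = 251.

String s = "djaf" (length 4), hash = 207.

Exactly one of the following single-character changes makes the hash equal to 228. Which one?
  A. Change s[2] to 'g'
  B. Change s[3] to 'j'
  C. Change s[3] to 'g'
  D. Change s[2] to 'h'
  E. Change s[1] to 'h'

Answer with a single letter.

Answer: D

Derivation:
Option A: s[2]='a'->'g', delta=(7-1)*3^1 mod 251 = 18, hash=207+18 mod 251 = 225
Option B: s[3]='f'->'j', delta=(10-6)*3^0 mod 251 = 4, hash=207+4 mod 251 = 211
Option C: s[3]='f'->'g', delta=(7-6)*3^0 mod 251 = 1, hash=207+1 mod 251 = 208
Option D: s[2]='a'->'h', delta=(8-1)*3^1 mod 251 = 21, hash=207+21 mod 251 = 228 <-- target
Option E: s[1]='j'->'h', delta=(8-10)*3^2 mod 251 = 233, hash=207+233 mod 251 = 189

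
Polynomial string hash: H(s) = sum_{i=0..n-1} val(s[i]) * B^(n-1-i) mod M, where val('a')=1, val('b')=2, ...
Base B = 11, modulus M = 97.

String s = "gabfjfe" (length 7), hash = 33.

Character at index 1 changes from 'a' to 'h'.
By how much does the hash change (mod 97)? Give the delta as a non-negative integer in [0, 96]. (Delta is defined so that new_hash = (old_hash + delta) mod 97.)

Answer: 23

Derivation:
Delta formula: (val(new) - val(old)) * B^(n-1-k) mod M
  val('h') - val('a') = 8 - 1 = 7
  B^(n-1-k) = 11^5 mod 97 = 31
  Delta = 7 * 31 mod 97 = 23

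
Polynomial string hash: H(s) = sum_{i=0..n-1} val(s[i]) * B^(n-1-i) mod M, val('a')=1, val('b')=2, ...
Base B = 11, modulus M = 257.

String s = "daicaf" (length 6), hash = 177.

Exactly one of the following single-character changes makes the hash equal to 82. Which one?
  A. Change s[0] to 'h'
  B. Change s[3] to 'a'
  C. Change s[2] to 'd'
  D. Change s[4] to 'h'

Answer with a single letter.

Option A: s[0]='d'->'h', delta=(8-4)*11^5 mod 257 = 162, hash=177+162 mod 257 = 82 <-- target
Option B: s[3]='c'->'a', delta=(1-3)*11^2 mod 257 = 15, hash=177+15 mod 257 = 192
Option C: s[2]='i'->'d', delta=(4-9)*11^3 mod 257 = 27, hash=177+27 mod 257 = 204
Option D: s[4]='a'->'h', delta=(8-1)*11^1 mod 257 = 77, hash=177+77 mod 257 = 254

Answer: A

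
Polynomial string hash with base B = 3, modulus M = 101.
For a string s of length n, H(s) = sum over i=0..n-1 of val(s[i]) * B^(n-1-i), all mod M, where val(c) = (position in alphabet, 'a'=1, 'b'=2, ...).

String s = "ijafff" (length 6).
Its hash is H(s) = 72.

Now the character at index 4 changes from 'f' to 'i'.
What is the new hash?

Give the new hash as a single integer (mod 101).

Answer: 81

Derivation:
val('f') = 6, val('i') = 9
Position k = 4, exponent = n-1-k = 1
B^1 mod M = 3^1 mod 101 = 3
Delta = (9 - 6) * 3 mod 101 = 9
New hash = (72 + 9) mod 101 = 81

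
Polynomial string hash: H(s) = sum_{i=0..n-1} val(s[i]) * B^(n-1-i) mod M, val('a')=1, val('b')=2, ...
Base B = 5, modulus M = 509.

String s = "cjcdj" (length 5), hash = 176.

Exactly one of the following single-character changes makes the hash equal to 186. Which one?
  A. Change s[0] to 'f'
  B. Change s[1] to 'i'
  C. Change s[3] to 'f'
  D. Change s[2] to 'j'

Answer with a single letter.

Option A: s[0]='c'->'f', delta=(6-3)*5^4 mod 509 = 348, hash=176+348 mod 509 = 15
Option B: s[1]='j'->'i', delta=(9-10)*5^3 mod 509 = 384, hash=176+384 mod 509 = 51
Option C: s[3]='d'->'f', delta=(6-4)*5^1 mod 509 = 10, hash=176+10 mod 509 = 186 <-- target
Option D: s[2]='c'->'j', delta=(10-3)*5^2 mod 509 = 175, hash=176+175 mod 509 = 351

Answer: C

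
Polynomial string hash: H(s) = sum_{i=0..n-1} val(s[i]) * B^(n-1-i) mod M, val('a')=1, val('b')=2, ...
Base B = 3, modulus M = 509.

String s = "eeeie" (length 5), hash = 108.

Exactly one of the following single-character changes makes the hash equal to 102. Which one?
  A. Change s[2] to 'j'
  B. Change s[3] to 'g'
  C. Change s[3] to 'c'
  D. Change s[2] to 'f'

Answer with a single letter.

Answer: B

Derivation:
Option A: s[2]='e'->'j', delta=(10-5)*3^2 mod 509 = 45, hash=108+45 mod 509 = 153
Option B: s[3]='i'->'g', delta=(7-9)*3^1 mod 509 = 503, hash=108+503 mod 509 = 102 <-- target
Option C: s[3]='i'->'c', delta=(3-9)*3^1 mod 509 = 491, hash=108+491 mod 509 = 90
Option D: s[2]='e'->'f', delta=(6-5)*3^2 mod 509 = 9, hash=108+9 mod 509 = 117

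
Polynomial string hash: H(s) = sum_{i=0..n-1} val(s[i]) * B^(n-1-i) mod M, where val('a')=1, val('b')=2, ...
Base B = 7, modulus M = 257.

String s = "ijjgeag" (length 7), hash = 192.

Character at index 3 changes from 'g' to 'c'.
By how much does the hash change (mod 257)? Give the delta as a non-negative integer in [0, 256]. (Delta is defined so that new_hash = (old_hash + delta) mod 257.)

Answer: 170

Derivation:
Delta formula: (val(new) - val(old)) * B^(n-1-k) mod M
  val('c') - val('g') = 3 - 7 = -4
  B^(n-1-k) = 7^3 mod 257 = 86
  Delta = -4 * 86 mod 257 = 170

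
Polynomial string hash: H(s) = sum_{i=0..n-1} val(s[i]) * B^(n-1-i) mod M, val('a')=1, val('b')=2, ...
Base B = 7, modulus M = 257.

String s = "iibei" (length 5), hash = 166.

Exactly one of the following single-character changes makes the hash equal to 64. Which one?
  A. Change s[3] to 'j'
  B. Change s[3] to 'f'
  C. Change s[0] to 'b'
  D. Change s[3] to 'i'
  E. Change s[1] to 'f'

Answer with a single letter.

Answer: C

Derivation:
Option A: s[3]='e'->'j', delta=(10-5)*7^1 mod 257 = 35, hash=166+35 mod 257 = 201
Option B: s[3]='e'->'f', delta=(6-5)*7^1 mod 257 = 7, hash=166+7 mod 257 = 173
Option C: s[0]='i'->'b', delta=(2-9)*7^4 mod 257 = 155, hash=166+155 mod 257 = 64 <-- target
Option D: s[3]='e'->'i', delta=(9-5)*7^1 mod 257 = 28, hash=166+28 mod 257 = 194
Option E: s[1]='i'->'f', delta=(6-9)*7^3 mod 257 = 256, hash=166+256 mod 257 = 165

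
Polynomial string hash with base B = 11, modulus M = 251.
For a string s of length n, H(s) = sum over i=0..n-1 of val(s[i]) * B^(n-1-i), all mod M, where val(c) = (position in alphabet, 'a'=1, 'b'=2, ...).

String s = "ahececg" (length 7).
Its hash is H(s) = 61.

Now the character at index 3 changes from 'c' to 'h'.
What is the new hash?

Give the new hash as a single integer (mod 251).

val('c') = 3, val('h') = 8
Position k = 3, exponent = n-1-k = 3
B^3 mod M = 11^3 mod 251 = 76
Delta = (8 - 3) * 76 mod 251 = 129
New hash = (61 + 129) mod 251 = 190

Answer: 190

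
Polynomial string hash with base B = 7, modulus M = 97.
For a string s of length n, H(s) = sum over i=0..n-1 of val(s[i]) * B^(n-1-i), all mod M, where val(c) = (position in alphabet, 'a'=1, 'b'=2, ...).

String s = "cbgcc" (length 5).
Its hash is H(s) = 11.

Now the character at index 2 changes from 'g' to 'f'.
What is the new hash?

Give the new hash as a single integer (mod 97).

Answer: 59

Derivation:
val('g') = 7, val('f') = 6
Position k = 2, exponent = n-1-k = 2
B^2 mod M = 7^2 mod 97 = 49
Delta = (6 - 7) * 49 mod 97 = 48
New hash = (11 + 48) mod 97 = 59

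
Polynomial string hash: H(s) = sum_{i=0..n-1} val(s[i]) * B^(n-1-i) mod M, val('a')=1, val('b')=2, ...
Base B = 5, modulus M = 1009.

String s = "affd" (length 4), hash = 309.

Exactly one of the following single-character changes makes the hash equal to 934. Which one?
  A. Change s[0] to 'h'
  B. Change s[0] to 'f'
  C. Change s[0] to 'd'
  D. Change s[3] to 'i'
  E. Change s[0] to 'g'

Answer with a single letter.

Answer: B

Derivation:
Option A: s[0]='a'->'h', delta=(8-1)*5^3 mod 1009 = 875, hash=309+875 mod 1009 = 175
Option B: s[0]='a'->'f', delta=(6-1)*5^3 mod 1009 = 625, hash=309+625 mod 1009 = 934 <-- target
Option C: s[0]='a'->'d', delta=(4-1)*5^3 mod 1009 = 375, hash=309+375 mod 1009 = 684
Option D: s[3]='d'->'i', delta=(9-4)*5^0 mod 1009 = 5, hash=309+5 mod 1009 = 314
Option E: s[0]='a'->'g', delta=(7-1)*5^3 mod 1009 = 750, hash=309+750 mod 1009 = 50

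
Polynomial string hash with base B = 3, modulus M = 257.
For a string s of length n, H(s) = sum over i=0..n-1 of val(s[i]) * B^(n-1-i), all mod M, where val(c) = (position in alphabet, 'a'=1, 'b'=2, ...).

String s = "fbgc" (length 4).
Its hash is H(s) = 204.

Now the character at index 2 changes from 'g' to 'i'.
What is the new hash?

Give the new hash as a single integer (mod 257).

val('g') = 7, val('i') = 9
Position k = 2, exponent = n-1-k = 1
B^1 mod M = 3^1 mod 257 = 3
Delta = (9 - 7) * 3 mod 257 = 6
New hash = (204 + 6) mod 257 = 210

Answer: 210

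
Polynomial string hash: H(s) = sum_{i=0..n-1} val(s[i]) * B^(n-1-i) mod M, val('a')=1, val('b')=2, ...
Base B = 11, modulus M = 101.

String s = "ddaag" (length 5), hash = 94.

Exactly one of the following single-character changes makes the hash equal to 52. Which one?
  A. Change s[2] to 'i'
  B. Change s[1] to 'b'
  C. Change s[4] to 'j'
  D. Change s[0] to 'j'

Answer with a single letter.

Option A: s[2]='a'->'i', delta=(9-1)*11^2 mod 101 = 59, hash=94+59 mod 101 = 52 <-- target
Option B: s[1]='d'->'b', delta=(2-4)*11^3 mod 101 = 65, hash=94+65 mod 101 = 58
Option C: s[4]='g'->'j', delta=(10-7)*11^0 mod 101 = 3, hash=94+3 mod 101 = 97
Option D: s[0]='d'->'j', delta=(10-4)*11^4 mod 101 = 77, hash=94+77 mod 101 = 70

Answer: A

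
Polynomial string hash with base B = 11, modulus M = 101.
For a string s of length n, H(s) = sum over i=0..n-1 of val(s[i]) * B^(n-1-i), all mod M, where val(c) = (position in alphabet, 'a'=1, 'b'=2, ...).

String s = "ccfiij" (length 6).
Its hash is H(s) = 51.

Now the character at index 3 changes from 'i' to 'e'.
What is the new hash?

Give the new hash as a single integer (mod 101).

val('i') = 9, val('e') = 5
Position k = 3, exponent = n-1-k = 2
B^2 mod M = 11^2 mod 101 = 20
Delta = (5 - 9) * 20 mod 101 = 21
New hash = (51 + 21) mod 101 = 72

Answer: 72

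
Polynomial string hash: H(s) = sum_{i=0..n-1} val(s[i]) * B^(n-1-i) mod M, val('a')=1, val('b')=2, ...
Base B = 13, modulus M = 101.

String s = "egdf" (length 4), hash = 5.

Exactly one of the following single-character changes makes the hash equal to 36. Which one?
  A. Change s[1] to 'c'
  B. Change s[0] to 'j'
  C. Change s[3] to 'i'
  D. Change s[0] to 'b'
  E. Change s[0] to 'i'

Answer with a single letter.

Answer: A

Derivation:
Option A: s[1]='g'->'c', delta=(3-7)*13^2 mod 101 = 31, hash=5+31 mod 101 = 36 <-- target
Option B: s[0]='e'->'j', delta=(10-5)*13^3 mod 101 = 77, hash=5+77 mod 101 = 82
Option C: s[3]='f'->'i', delta=(9-6)*13^0 mod 101 = 3, hash=5+3 mod 101 = 8
Option D: s[0]='e'->'b', delta=(2-5)*13^3 mod 101 = 75, hash=5+75 mod 101 = 80
Option E: s[0]='e'->'i', delta=(9-5)*13^3 mod 101 = 1, hash=5+1 mod 101 = 6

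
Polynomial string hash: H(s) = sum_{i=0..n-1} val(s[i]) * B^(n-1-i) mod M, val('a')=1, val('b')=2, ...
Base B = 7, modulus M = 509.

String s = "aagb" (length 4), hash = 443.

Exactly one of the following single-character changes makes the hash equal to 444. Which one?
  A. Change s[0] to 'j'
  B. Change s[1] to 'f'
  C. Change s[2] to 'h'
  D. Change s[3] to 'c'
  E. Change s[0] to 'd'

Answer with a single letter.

Answer: D

Derivation:
Option A: s[0]='a'->'j', delta=(10-1)*7^3 mod 509 = 33, hash=443+33 mod 509 = 476
Option B: s[1]='a'->'f', delta=(6-1)*7^2 mod 509 = 245, hash=443+245 mod 509 = 179
Option C: s[2]='g'->'h', delta=(8-7)*7^1 mod 509 = 7, hash=443+7 mod 509 = 450
Option D: s[3]='b'->'c', delta=(3-2)*7^0 mod 509 = 1, hash=443+1 mod 509 = 444 <-- target
Option E: s[0]='a'->'d', delta=(4-1)*7^3 mod 509 = 11, hash=443+11 mod 509 = 454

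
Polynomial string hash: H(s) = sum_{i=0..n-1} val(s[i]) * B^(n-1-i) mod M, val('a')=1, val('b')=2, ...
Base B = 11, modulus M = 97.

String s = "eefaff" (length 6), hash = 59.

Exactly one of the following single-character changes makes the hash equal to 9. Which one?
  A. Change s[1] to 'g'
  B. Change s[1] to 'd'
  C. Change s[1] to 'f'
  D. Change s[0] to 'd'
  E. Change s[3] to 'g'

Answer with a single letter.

Option A: s[1]='e'->'g', delta=(7-5)*11^4 mod 97 = 85, hash=59+85 mod 97 = 47
Option B: s[1]='e'->'d', delta=(4-5)*11^4 mod 97 = 6, hash=59+6 mod 97 = 65
Option C: s[1]='e'->'f', delta=(6-5)*11^4 mod 97 = 91, hash=59+91 mod 97 = 53
Option D: s[0]='e'->'d', delta=(4-5)*11^5 mod 97 = 66, hash=59+66 mod 97 = 28
Option E: s[3]='a'->'g', delta=(7-1)*11^2 mod 97 = 47, hash=59+47 mod 97 = 9 <-- target

Answer: E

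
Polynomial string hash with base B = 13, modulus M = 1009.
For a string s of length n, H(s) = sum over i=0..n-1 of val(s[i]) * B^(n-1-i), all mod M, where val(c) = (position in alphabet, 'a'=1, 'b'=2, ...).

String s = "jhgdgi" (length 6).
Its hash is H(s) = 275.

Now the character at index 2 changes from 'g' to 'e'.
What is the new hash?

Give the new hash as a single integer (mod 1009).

Answer: 926

Derivation:
val('g') = 7, val('e') = 5
Position k = 2, exponent = n-1-k = 3
B^3 mod M = 13^3 mod 1009 = 179
Delta = (5 - 7) * 179 mod 1009 = 651
New hash = (275 + 651) mod 1009 = 926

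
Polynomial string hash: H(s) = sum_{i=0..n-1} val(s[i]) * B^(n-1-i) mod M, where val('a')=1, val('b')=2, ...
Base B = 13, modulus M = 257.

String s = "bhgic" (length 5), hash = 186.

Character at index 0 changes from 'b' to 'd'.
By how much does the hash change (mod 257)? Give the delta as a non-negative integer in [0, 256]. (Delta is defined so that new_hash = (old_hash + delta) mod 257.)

Answer: 68

Derivation:
Delta formula: (val(new) - val(old)) * B^(n-1-k) mod M
  val('d') - val('b') = 4 - 2 = 2
  B^(n-1-k) = 13^4 mod 257 = 34
  Delta = 2 * 34 mod 257 = 68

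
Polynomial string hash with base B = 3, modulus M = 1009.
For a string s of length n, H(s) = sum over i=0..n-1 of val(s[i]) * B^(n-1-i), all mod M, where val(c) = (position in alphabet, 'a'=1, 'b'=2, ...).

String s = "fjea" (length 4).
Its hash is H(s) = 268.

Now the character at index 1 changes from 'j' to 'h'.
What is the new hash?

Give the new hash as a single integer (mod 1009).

Answer: 250

Derivation:
val('j') = 10, val('h') = 8
Position k = 1, exponent = n-1-k = 2
B^2 mod M = 3^2 mod 1009 = 9
Delta = (8 - 10) * 9 mod 1009 = 991
New hash = (268 + 991) mod 1009 = 250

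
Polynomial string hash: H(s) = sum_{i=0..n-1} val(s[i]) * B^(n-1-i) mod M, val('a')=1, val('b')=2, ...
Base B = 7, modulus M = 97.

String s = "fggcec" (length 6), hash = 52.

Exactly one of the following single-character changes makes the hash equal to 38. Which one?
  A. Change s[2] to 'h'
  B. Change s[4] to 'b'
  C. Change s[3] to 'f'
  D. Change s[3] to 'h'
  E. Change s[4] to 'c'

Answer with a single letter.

Option A: s[2]='g'->'h', delta=(8-7)*7^3 mod 97 = 52, hash=52+52 mod 97 = 7
Option B: s[4]='e'->'b', delta=(2-5)*7^1 mod 97 = 76, hash=52+76 mod 97 = 31
Option C: s[3]='c'->'f', delta=(6-3)*7^2 mod 97 = 50, hash=52+50 mod 97 = 5
Option D: s[3]='c'->'h', delta=(8-3)*7^2 mod 97 = 51, hash=52+51 mod 97 = 6
Option E: s[4]='e'->'c', delta=(3-5)*7^1 mod 97 = 83, hash=52+83 mod 97 = 38 <-- target

Answer: E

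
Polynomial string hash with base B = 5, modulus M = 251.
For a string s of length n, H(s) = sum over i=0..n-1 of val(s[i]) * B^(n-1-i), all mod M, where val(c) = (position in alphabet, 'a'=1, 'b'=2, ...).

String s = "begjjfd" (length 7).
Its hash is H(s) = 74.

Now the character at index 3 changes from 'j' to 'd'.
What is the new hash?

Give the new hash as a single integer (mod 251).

Answer: 77

Derivation:
val('j') = 10, val('d') = 4
Position k = 3, exponent = n-1-k = 3
B^3 mod M = 5^3 mod 251 = 125
Delta = (4 - 10) * 125 mod 251 = 3
New hash = (74 + 3) mod 251 = 77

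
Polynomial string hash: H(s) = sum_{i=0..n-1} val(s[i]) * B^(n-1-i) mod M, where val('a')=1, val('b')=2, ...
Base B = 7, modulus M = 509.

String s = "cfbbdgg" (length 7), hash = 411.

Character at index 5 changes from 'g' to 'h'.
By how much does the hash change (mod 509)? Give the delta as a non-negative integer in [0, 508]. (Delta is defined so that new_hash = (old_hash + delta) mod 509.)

Delta formula: (val(new) - val(old)) * B^(n-1-k) mod M
  val('h') - val('g') = 8 - 7 = 1
  B^(n-1-k) = 7^1 mod 509 = 7
  Delta = 1 * 7 mod 509 = 7

Answer: 7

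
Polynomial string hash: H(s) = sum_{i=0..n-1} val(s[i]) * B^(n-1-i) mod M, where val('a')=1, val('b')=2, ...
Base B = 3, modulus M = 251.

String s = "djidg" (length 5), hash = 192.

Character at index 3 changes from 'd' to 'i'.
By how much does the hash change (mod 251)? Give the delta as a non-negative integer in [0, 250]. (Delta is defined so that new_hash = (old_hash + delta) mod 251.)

Answer: 15

Derivation:
Delta formula: (val(new) - val(old)) * B^(n-1-k) mod M
  val('i') - val('d') = 9 - 4 = 5
  B^(n-1-k) = 3^1 mod 251 = 3
  Delta = 5 * 3 mod 251 = 15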